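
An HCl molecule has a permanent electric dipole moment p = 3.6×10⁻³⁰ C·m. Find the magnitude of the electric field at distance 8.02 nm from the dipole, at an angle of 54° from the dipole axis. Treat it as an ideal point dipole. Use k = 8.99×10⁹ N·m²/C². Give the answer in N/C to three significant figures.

E ≈ 8.95×10⁴ N/C

At angle θ the dipole field magnitude is E = (kp/r³)·√(1 + 3cos²θ).
kp/r³ = (8.99×10⁹)(3.60×10⁻³⁰) / (8.02×10⁻⁹)³ = 6.274×10⁴ N/C.
√(1 + 3cos²54°) = √(1 + 3·0.3455) = √2.0365 ≈ 1.4271.
E ≈ 6.274×10⁴ × 1.427 = 8.953×10⁴ N/C.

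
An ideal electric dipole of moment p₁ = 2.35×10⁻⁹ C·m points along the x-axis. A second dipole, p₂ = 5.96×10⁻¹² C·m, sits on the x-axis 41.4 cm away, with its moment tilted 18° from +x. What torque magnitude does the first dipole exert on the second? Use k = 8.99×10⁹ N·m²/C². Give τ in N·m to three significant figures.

The second dipole sits on the axis of the first, so the field there is axial: E₁ = 2kp₁/r³ along +x.
E₁ = 2(8.99×10⁹)(2.35×10⁻⁹)/(0.414)³ = 595.5 N/C.
Torque on the second dipole: τ = p₂ E₁ sinθ.
τ = (5.96×10⁻¹²)(595.5)·sin18° = 1.097×10⁻⁹ N·m.

τ ≈ 1.10×10⁻⁹ N·m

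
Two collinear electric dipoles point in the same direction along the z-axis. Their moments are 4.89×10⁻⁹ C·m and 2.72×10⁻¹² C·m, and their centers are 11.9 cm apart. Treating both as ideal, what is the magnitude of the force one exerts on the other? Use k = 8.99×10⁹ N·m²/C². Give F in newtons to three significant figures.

F ≈ 3.58×10⁻⁶ N

On-axis field of dipole 1 at distance r: E = 2kp₁/r³. Force on dipole 2 is F = p₂·dE/dr (gradient along axis).
dE/dr = −6kp₁/r⁴, so |F| = 6kp₁p₂/r⁴ (attractive for aligned moments).
F = 6(8.99×10⁹)(4.89×10⁻⁹)(2.72×10⁻¹²)/(0.119)⁴ = 3.578×10⁻⁶ N.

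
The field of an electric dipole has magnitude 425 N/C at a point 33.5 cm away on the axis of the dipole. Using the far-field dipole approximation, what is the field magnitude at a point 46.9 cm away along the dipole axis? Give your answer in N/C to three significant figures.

E ≈ 155 N/C

Dipole fields scale as 1/r³ in the far field; the geometry is the same at both points.
E₂ = E₁ · (r₁/r₂)³ = 425 · (33.5/46.9)³.
(r₁/r₂)³ = (0.7143)³ = 0.3644.
E₂ ≈ 154.9 N/C.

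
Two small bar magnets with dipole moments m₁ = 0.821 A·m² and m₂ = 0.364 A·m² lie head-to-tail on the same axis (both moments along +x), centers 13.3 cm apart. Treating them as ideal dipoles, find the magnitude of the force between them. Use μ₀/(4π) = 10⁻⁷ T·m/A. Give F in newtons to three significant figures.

F ≈ 5.73×10⁻⁴ N

On-axis B of dipole 1: B = (μ₀/4π)·2m₁/r³. Force on dipole 2: F = m₂·dB/dr.
dB/dr = −(μ₀/4π)·6m₁/r⁴, so |F| = (μ₀/4π)·6m₁m₂/r⁴.
F = 6(10⁻⁷)(0.821)(0.364)/(0.133)⁴ = 5.730×10⁻⁴ N.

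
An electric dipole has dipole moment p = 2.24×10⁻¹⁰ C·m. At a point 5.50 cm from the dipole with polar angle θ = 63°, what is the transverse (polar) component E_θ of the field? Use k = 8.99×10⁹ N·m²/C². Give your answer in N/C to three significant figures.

For a dipole, E_θ = (kp sinθ)/r³.
kp/r³ = (8.99×10⁹)(2.24×10⁻¹⁰)/(0.0550)³ = 1.210×10⁴ N/C.
E_θ = 1.210×10⁴·sin63° = 1.078×10⁴ N/C.

E_θ ≈ 1.08×10⁴ N/C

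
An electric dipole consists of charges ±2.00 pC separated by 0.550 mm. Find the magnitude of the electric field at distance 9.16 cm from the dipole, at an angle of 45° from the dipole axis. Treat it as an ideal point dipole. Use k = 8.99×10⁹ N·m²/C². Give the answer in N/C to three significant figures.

Dipole moment p = qd = (2.00×10⁻¹² C)(5.50×10⁻⁴ m) = 1.10×10⁻¹⁵ C·m.
At angle θ the dipole field magnitude is E = (kp/r³)·√(1 + 3cos²θ).
kp/r³ = (8.99×10⁹)(1.10×10⁻¹⁵) / (0.0916)³ = 0.01287 N/C.
√(1 + 3cos²45°) = √(1 + 3·0.5000) = √2.5000 ≈ 1.5811.
E ≈ 0.01287 × 1.581 = 0.02034 N/C.

E ≈ 0.0203 N/C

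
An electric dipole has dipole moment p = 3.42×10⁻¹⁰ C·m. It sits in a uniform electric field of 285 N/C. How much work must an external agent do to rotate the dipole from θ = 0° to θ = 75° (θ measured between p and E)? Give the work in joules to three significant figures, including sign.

W_ext = ΔU = U(θ₂) − U(θ₁) = −pE cosθ₂ − (−pE cosθ₁) = pE(cosθ₁ − cosθ₂).
W = (3.42×10⁻¹⁰)(285)·(cos0° − cos75°) = (9.747×10⁻⁸)·(+0.7412) = 7.224×10⁻⁸ J.

W ≈ 7.22×10⁻⁸ J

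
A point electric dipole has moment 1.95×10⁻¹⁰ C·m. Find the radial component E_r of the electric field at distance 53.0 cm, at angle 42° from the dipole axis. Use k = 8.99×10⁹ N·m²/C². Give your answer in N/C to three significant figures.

For a dipole, E_r = (2kp cosθ)/r³.
kp/r³ = (8.99×10⁹)(1.95×10⁻¹⁰)/(0.530)³ = 11.78 N/C.
E_r = 2·11.78·cos42° = 17.50 N/C.

E_r ≈ 17.5 N/C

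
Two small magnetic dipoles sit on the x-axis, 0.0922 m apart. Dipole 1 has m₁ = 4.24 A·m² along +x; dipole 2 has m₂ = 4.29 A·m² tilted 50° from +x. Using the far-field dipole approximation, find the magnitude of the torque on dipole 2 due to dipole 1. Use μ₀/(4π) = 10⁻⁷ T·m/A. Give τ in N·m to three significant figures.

Dipole B is on the axis of dipole A, so B₁ there is axial: B₁ = (μ₀/4π)·2m₁/r³ along +x.
B₁ = 2(10⁻⁷)(4.24)/(0.0922)³ = 0.001082 T.
τ = m₂ B₁ sinθ.
τ = (4.29)(0.001082)·sin50° = 0.003556 N·m.

τ ≈ 0.00356 N·m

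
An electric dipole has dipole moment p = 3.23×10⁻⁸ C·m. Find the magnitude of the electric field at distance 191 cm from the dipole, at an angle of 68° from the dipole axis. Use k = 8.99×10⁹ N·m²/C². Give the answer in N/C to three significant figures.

E ≈ 49.7 N/C

At angle θ the dipole field magnitude is E = (kp/r³)·√(1 + 3cos²θ).
kp/r³ = (8.99×10⁹)(3.23×10⁻⁸) / (1.91)³ = 41.67 N/C.
√(1 + 3cos²68°) = √(1 + 3·0.1403) = √1.4210 ≈ 1.1921.
E ≈ 41.67 × 1.192 = 49.68 N/C.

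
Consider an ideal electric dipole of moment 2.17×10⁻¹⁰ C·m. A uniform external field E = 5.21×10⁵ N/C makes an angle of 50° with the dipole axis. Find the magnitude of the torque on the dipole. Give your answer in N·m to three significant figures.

τ ≈ 8.66×10⁻⁵ N·m

Torque on an electric dipole: τ = pE sinθ.
τ = (2.17×10⁻¹⁰)(5.21×10⁵)·sin50° = 8.661×10⁻⁵ N·m.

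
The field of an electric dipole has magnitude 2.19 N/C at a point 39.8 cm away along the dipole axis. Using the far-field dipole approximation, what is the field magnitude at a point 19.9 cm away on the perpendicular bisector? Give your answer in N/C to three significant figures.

E ≈ 8.76 N/C

Dipole fields scale as 1/r³ in the far field.
The axial field is twice the equatorial field at the same r, so the geometry factor is 1/2.
E₂ = E₁ · (1/2) · (r₁/r₂)³ = 2.19 · 0.5 · (39.8/19.9)³.
(r₁/r₂)³ = (2)³ = 8.
E₂ ≈ 8.760 N/C.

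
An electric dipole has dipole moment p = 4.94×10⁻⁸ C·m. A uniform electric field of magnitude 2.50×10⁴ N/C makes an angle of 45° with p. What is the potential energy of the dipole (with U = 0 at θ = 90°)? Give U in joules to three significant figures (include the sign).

U ≈ -8.73×10⁻⁴ J

U = −p·E = −pE cosθ.
U = −(4.94×10⁻⁸)(2.50×10⁴)·cos45° = -8.733×10⁻⁴ J.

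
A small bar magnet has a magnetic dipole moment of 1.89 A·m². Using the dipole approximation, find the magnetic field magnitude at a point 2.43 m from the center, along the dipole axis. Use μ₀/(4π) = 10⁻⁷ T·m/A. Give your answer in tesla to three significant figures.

B ≈ 2.63×10⁻⁸ T

On axis B = (μ₀/4π)·2m/r³.
B = 2·(10⁻⁷)·(1.89) / (2.43)³ = 2.634×10⁻⁸ T.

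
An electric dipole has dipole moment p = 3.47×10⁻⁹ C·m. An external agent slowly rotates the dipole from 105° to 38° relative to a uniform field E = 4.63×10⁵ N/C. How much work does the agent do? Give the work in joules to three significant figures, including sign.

W_ext = ΔU = U(θ₂) − U(θ₁) = −pE cosθ₂ − (−pE cosθ₁) = pE(cosθ₁ − cosθ₂).
W = (3.47×10⁻⁹)(4.63×10⁵)·(cos105° − cos38°) = (0.001607)·(-1.0468) = -0.001682 J.

W ≈ -0.00168 J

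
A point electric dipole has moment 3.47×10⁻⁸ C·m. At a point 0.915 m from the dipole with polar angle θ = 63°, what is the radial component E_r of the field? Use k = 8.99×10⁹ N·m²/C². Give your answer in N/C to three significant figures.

E_r ≈ 370 N/C

For a dipole, E_r = (2kp cosθ)/r³.
kp/r³ = (8.99×10⁹)(3.47×10⁻⁸)/(0.915)³ = 407.2 N/C.
E_r = 2·407.2·cos63° = 369.7 N/C.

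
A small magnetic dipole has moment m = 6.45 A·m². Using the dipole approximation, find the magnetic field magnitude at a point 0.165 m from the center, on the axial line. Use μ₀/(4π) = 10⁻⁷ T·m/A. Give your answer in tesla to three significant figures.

B ≈ 2.87×10⁻⁴ T

On axis B = (μ₀/4π)·2m/r³.
B = 2·(10⁻⁷)·(6.45) / (0.165)³ = 2.872×10⁻⁴ T.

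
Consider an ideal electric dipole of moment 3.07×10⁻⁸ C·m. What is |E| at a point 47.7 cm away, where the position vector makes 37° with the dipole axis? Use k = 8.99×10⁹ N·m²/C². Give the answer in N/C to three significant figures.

At angle θ the dipole field magnitude is E = (kp/r³)·√(1 + 3cos²θ).
kp/r³ = (8.99×10⁹)(3.07×10⁻⁸) / (0.477)³ = 2543 N/C.
√(1 + 3cos²37°) = √(1 + 3·0.6378) = √2.9135 ≈ 1.7069.
E ≈ 2543 × 1.707 = 4341 N/C.

E ≈ 4340 N/C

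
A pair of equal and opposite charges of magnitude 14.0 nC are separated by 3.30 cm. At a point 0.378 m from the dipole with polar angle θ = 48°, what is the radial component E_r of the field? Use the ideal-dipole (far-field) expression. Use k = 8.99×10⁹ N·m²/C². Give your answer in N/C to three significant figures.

Dipole moment p = qd = (1.40×10⁻⁸ C)(0.0330 m) = 4.62×10⁻¹⁰ C·m.
For a dipole, E_r = (2kp cosθ)/r³.
kp/r³ = (8.99×10⁹)(4.62×10⁻¹⁰)/(0.378)³ = 76.90 N/C.
E_r = 2·76.90·cos48° = 102.9 N/C.

E_r ≈ 103 N/C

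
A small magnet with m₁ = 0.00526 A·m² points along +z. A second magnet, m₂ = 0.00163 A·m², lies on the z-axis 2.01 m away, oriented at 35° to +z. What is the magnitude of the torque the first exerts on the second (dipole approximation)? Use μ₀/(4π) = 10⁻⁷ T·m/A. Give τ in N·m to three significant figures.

Dipole B is on the axis of dipole A, so B₁ there is axial: B₁ = (μ₀/4π)·2m₁/r³ along +z.
B₁ = 2(10⁻⁷)(0.00526)/(2.01)³ = 1.295×10⁻¹⁰ T.
τ = m₂ B₁ sinθ.
τ = (0.00163)(1.295×10⁻¹⁰)·sin35° = 1.211×10⁻¹³ N·m.

τ ≈ 1.21×10⁻¹³ N·m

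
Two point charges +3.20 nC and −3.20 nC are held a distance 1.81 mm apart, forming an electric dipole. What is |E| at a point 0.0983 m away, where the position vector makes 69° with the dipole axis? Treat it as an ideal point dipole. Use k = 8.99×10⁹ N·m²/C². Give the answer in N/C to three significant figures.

E ≈ 64.5 N/C

Dipole moment p = qd = (3.20×10⁻⁹ C)(0.00181 m) = 5.792×10⁻¹² C·m.
At angle θ the dipole field magnitude is E = (kp/r³)·√(1 + 3cos²θ).
kp/r³ = (8.99×10⁹)(5.792×10⁻¹²) / (0.0983)³ = 54.82 N/C.
√(1 + 3cos²69°) = √(1 + 3·0.1284) = √1.3853 ≈ 1.1770.
E ≈ 54.82 × 1.177 = 64.52 N/C.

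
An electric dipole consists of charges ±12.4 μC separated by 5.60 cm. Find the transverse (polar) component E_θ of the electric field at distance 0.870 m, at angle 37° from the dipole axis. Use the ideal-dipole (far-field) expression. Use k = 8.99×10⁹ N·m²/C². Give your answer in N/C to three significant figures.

E_θ ≈ 5710 N/C

Dipole moment p = qd = (1.24×10⁻⁵ C)(0.0560 m) = 6.944×10⁻⁷ C·m.
For a dipole, E_θ = (kp sinθ)/r³.
kp/r³ = (8.99×10⁹)(6.944×10⁻⁷)/(0.870)³ = 9480 N/C.
E_θ = 9480·sin37° = 5705 N/C.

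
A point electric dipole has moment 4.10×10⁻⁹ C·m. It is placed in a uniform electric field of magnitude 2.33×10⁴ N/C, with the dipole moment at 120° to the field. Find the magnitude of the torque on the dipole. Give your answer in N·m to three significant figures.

Torque on an electric dipole: τ = pE sinθ.
τ = (4.10×10⁻⁹)(2.33×10⁴)·sin120° = 8.273×10⁻⁵ N·m.

τ ≈ 8.27×10⁻⁵ N·m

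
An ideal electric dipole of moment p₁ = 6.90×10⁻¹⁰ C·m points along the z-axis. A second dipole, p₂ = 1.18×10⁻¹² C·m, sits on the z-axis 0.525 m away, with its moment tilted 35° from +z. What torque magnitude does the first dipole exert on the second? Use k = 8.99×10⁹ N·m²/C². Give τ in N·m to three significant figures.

The second dipole sits on the axis of the first, so the field there is axial: E₁ = 2kp₁/r³ along +z.
E₁ = 2(8.99×10⁹)(6.90×10⁻¹⁰)/(0.525)³ = 85.74 N/C.
Torque on the second dipole: τ = p₂ E₁ sinθ.
τ = (1.18×10⁻¹²)(85.74)·sin35° = 5.803×10⁻¹¹ N·m.

τ ≈ 5.80×10⁻¹¹ N·m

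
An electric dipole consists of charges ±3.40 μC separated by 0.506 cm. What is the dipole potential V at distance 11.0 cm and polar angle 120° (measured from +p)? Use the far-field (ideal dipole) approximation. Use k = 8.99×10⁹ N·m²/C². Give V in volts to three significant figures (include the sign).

Dipole moment p = qd = (3.40×10⁻⁶ C)(0.00506 m) = 1.72×10⁻⁸ C·m.
The dipole potential is V = kp cosθ / r².
V = (8.99×10⁹)(1.72×10⁻⁸)·cos120° / (0.110)² = -6390 V.

V ≈ -6390 V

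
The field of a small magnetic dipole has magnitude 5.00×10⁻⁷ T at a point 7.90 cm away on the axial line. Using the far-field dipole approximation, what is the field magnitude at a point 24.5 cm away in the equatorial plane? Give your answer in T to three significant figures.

B ≈ 8.38×10⁻⁹ T

Dipole fields scale as 1/r³ in the far field.
The axial field is twice the equatorial field at the same r, so the geometry factor is 1/2.
B₂ = B₁ · (1/2) · (r₁/r₂)³ = 5.00×10⁻⁷ · 0.5 · (7.90/24.5)³.
(r₁/r₂)³ = (0.3224)³ = 0.03353.
B₂ ≈ 8.382×10⁻⁹ T.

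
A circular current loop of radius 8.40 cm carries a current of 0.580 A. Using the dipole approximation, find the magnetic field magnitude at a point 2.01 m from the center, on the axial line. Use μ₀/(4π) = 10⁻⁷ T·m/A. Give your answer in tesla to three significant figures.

Magnetic moment m = IA = Iπa² = (0.580)·π·(0.0840)² = 0.01286 A·m².
On axis B = (μ₀/4π)·2m/r³.
B = 2·(10⁻⁷)·(0.01286) / (2.01)³ = 3.167×10⁻¹⁰ T.

B ≈ 3.17×10⁻¹⁰ T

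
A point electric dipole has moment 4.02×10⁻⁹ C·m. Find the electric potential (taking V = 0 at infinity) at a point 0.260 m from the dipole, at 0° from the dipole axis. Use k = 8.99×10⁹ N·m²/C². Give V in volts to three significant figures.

V ≈ 535 V

The dipole potential is V = kp cosθ / r².
V = (8.99×10⁹)(4.02×10⁻⁹)·cos0° / (0.260)² = 534.6 V.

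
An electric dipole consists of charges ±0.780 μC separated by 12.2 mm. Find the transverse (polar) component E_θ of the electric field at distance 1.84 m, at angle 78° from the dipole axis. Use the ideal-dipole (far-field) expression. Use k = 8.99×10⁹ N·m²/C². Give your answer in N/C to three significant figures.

E_θ ≈ 13.4 N/C

Dipole moment p = qd = (7.80×10⁻⁷ C)(0.0122 m) = 9.516×10⁻⁹ C·m.
For a dipole, E_θ = (kp sinθ)/r³.
kp/r³ = (8.99×10⁹)(9.516×10⁻⁹)/(1.84)³ = 13.73 N/C.
E_θ = 13.73·sin78° = 13.43 N/C.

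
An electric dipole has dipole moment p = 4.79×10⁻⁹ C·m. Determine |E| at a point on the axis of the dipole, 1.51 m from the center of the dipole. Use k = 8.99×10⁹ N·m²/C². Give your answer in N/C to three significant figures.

On the dipole axis E = 2kp/r³.
E = 2·(8.99×10⁹)(4.79×10⁻⁹) / (1.51)³ = 25.01 N/C.

E ≈ 25.0 N/C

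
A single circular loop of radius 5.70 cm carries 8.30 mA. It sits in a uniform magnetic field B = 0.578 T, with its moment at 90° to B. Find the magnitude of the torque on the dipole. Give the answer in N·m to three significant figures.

τ ≈ 4.90×10⁻⁵ N·m

Magnetic moment m = IA = Iπa² = (0.00830)·π·(0.0570)² = 8.472×10⁻⁵ A·m².
Torque on a magnetic dipole: τ = mB sinθ.
τ = (8.472×10⁻⁵)(0.578)·sin90° = 4.897×10⁻⁵ N·m.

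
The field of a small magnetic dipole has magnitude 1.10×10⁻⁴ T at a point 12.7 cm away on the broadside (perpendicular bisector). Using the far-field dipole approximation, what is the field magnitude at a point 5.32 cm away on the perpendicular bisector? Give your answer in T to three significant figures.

B ≈ 0.00150 T

Dipole fields scale as 1/r³ in the far field; the geometry is the same at both points.
B₂ = B₁ · (r₁/r₂)³ = 1.10×10⁻⁴ · (12.7/5.32)³.
(r₁/r₂)³ = (2.387)³ = 13.6.
B₂ ≈ 0.001496 T.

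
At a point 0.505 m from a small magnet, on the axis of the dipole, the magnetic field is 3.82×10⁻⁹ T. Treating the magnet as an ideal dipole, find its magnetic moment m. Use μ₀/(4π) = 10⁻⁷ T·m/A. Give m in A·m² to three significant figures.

m ≈ 0.00246 A·m²

On axis B = (μ₀/4π)·2m/r³, so m = Br³·4π/(μ₀·2).
m = (3.82×10⁻⁹)·(0.505)³ / (2·10⁻⁷) = 0.002460 A·m².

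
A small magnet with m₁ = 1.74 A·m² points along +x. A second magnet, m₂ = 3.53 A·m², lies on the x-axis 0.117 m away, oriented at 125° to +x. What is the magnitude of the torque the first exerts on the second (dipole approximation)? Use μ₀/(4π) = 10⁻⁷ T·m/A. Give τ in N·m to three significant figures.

τ ≈ 6.28×10⁻⁴ N·m

Dipole B is on the axis of dipole A, so B₁ there is axial: B₁ = (μ₀/4π)·2m₁/r³ along +x.
B₁ = 2(10⁻⁷)(1.74)/(0.117)³ = 2.173×10⁻⁴ T.
τ = m₂ B₁ sinθ.
τ = (3.53)(2.173×10⁻⁴)·sin125° = 6.283×10⁻⁴ N·m.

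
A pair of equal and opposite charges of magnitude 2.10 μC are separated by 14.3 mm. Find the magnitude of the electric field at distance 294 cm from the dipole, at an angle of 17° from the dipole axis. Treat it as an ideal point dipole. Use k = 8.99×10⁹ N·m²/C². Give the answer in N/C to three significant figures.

E ≈ 20.6 N/C

Dipole moment p = qd = (2.10×10⁻⁶ C)(0.0143 m) = 3.003×10⁻⁸ C·m.
At angle θ the dipole field magnitude is E = (kp/r³)·√(1 + 3cos²θ).
kp/r³ = (8.99×10⁹)(3.003×10⁻⁸) / (2.94)³ = 10.62 N/C.
√(1 + 3cos²17°) = √(1 + 3·0.9145) = √3.7436 ≈ 1.9348.
E ≈ 10.62 × 1.935 = 20.55 N/C.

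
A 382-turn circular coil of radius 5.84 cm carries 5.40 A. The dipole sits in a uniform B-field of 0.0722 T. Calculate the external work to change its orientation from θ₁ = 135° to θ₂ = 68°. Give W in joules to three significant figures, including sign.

m = NIA = NIπa² = 382·(5.40)·π·(0.0584)² = 22.1 A·m².
W_ext = ΔU = −mB cosθ₂ + mB cosθ₁ = mB(cosθ₁ − cosθ₂).
W = (22.1)(0.0722)·(cos135° − cos68°) = (1.596)·(-1.0817) = -1.726 J.

W ≈ -1.73 J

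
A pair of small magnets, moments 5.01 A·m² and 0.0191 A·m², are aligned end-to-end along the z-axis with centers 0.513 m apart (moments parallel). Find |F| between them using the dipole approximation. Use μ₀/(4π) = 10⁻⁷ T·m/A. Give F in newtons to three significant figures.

On-axis B of dipole 1: B = (μ₀/4π)·2m₁/r³. Force on dipole 2: F = m₂·dB/dr.
dB/dr = −(μ₀/4π)·6m₁/r⁴, so |F| = (μ₀/4π)·6m₁m₂/r⁴.
F = 6(10⁻⁷)(5.01)(0.0191)/(0.513)⁴ = 8.290×10⁻⁷ N.

F ≈ 8.29×10⁻⁷ N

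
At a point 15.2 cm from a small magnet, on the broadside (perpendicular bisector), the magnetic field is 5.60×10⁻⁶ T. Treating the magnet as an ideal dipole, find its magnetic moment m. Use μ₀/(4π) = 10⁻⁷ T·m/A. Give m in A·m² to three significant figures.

In the equatorial plane B = (μ₀/4π)·m/r³, so m = Br³·4π/(μ₀).
m = (5.60×10⁻⁶)·(0.152)³ / (10⁻⁷) = 0.1967 A·m².

m ≈ 0.197 A·m²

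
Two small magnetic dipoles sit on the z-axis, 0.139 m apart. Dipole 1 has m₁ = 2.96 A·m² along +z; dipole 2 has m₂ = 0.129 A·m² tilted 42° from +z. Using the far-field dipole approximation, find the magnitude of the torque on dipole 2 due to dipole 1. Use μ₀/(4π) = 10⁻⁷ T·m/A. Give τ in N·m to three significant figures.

Dipole B is on the axis of dipole A, so B₁ there is axial: B₁ = (μ₀/4π)·2m₁/r³ along +z.
B₁ = 2(10⁻⁷)(2.96)/(0.139)³ = 2.204×10⁻⁴ T.
τ = m₂ B₁ sinθ.
τ = (0.129)(2.204×10⁻⁴)·sin42° = 1.903×10⁻⁵ N·m.

τ ≈ 1.90×10⁻⁵ N·m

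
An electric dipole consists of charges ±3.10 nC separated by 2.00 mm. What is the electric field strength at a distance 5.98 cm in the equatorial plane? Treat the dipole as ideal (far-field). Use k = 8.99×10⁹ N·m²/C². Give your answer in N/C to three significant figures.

Dipole moment p = qd = (3.10×10⁻⁹ C)(0.00200 m) = 6.20×10⁻¹² C·m.
In the equatorial plane E = kp/r³.
E = (8.99×10⁹)(6.20×10⁻¹²) / (0.0598)³ = 260.6 N/C.

E ≈ 261 N/C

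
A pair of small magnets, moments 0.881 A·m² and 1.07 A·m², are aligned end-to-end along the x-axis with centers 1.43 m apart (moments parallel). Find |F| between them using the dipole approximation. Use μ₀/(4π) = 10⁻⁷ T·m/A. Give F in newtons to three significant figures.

On-axis B of dipole 1: B = (μ₀/4π)·2m₁/r³. Force on dipole 2: F = m₂·dB/dr.
dB/dr = −(μ₀/4π)·6m₁/r⁴, so |F| = (μ₀/4π)·6m₁m₂/r⁴.
F = 6(10⁻⁷)(0.881)(1.07)/(1.43)⁴ = 1.353×10⁻⁷ N.

F ≈ 1.35×10⁻⁷ N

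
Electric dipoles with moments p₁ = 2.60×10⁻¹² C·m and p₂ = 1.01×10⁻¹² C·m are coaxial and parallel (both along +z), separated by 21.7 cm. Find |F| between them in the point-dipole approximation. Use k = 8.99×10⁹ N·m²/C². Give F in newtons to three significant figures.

On-axis field of dipole 1 at distance r: E = 2kp₁/r³. Force on dipole 2 is F = p₂·dE/dr (gradient along axis).
dE/dr = −6kp₁/r⁴, so |F| = 6kp₁p₂/r⁴ (attractive for aligned moments).
F = 6(8.99×10⁹)(2.60×10⁻¹²)(1.01×10⁻¹²)/(0.217)⁴ = 6.388×10⁻¹¹ N.

F ≈ 6.39×10⁻¹¹ N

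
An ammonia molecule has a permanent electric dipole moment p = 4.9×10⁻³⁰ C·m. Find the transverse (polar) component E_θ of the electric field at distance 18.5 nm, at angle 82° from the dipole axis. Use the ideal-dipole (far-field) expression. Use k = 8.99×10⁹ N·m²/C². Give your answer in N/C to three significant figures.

For a dipole, E_θ = (kp sinθ)/r³.
kp/r³ = (8.99×10⁹)(4.90×10⁻³⁰)/(1.85×10⁻⁸)³ = 6957 N/C.
E_θ = 6957·sin82° = 6890 N/C.

E_θ ≈ 6890 N/C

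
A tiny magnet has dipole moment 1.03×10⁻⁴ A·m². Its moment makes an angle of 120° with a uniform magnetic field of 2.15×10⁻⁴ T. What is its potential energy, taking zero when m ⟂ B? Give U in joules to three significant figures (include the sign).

U ≈ 1.11×10⁻⁸ J

U = −m·B = −mB cosθ.
U = −(1.03×10⁻⁴)(2.15×10⁻⁴)·cos120° = 1.107×10⁻⁸ J.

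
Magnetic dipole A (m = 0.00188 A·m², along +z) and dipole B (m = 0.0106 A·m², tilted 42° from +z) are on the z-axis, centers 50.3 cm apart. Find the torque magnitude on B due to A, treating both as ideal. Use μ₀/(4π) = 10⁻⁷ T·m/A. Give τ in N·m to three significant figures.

τ ≈ 2.10×10⁻¹¹ N·m

Dipole B is on the axis of dipole A, so B₁ there is axial: B₁ = (μ₀/4π)·2m₁/r³ along +z.
B₁ = 2(10⁻⁷)(0.00188)/(0.503)³ = 2.954×10⁻⁹ T.
τ = m₂ B₁ sinθ.
τ = (0.0106)(2.954×10⁻⁹)·sin42° = 2.096×10⁻¹¹ N·m.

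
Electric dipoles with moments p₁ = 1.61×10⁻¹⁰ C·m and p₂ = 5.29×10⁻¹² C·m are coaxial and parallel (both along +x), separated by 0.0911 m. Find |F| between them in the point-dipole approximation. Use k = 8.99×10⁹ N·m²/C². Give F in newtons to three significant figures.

F ≈ 6.67×10⁻⁷ N

On-axis field of dipole 1 at distance r: E = 2kp₁/r³. Force on dipole 2 is F = p₂·dE/dr (gradient along axis).
dE/dr = −6kp₁/r⁴, so |F| = 6kp₁p₂/r⁴ (attractive for aligned moments).
F = 6(8.99×10⁹)(1.61×10⁻¹⁰)(5.29×10⁻¹²)/(0.0911)⁴ = 6.670×10⁻⁷ N.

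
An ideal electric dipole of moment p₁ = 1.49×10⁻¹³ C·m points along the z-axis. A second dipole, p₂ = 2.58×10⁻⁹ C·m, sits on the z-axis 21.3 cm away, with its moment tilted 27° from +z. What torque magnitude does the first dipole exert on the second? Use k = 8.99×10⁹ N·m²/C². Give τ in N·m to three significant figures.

The second dipole sits on the axis of the first, so the field there is axial: E₁ = 2kp₁/r³ along +z.
E₁ = 2(8.99×10⁹)(1.49×10⁻¹³)/(0.213)³ = 0.2772 N/C.
Torque on the second dipole: τ = p₂ E₁ sinθ.
τ = (2.58×10⁻⁹)(0.2772)·sin27° = 3.247×10⁻¹⁰ N·m.

τ ≈ 3.25×10⁻¹⁰ N·m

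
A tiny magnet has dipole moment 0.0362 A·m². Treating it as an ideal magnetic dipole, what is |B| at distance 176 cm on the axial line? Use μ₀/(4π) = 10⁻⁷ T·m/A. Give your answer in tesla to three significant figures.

On axis B = (μ₀/4π)·2m/r³.
B = 2·(10⁻⁷)·(0.0362) / (1.76)³ = 1.328×10⁻⁹ T.

B ≈ 1.33×10⁻⁹ T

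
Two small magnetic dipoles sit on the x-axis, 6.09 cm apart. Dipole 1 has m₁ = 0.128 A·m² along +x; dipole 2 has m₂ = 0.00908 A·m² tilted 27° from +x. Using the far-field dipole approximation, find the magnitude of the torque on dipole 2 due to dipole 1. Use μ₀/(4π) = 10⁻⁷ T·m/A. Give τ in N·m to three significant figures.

Dipole B is on the axis of dipole A, so B₁ there is axial: B₁ = (μ₀/4π)·2m₁/r³ along +x.
B₁ = 2(10⁻⁷)(0.128)/(0.0609)³ = 1.133×10⁻⁴ T.
τ = m₂ B₁ sinθ.
τ = (0.00908)(1.133×10⁻⁴)·sin27° = 4.672×10⁻⁷ N·m.

τ ≈ 4.67×10⁻⁷ N·m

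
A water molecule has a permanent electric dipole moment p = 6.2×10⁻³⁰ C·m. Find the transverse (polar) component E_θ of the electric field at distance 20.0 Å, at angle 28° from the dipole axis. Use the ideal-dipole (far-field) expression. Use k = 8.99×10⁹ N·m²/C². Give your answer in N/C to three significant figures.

E_θ ≈ 3.27×10⁶ N/C

For a dipole, E_θ = (kp sinθ)/r³.
kp/r³ = (8.99×10⁹)(6.20×10⁻³⁰)/(2.00×10⁻⁹)³ = 6.967×10⁶ N/C.
E_θ = 6.967×10⁶·sin28° = 3.271×10⁶ N/C.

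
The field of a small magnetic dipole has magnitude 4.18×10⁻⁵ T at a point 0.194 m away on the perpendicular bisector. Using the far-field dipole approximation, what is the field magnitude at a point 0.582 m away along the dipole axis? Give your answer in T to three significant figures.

Dipole fields scale as 1/r³ in the far field.
The axial field is twice the equatorial field at the same r, so the geometry factor is 2/1.
B₂ = B₁ · (2/1) · (r₁/r₂)³ = 4.18×10⁻⁵ · 2 · (0.194/0.582)³.
(r₁/r₂)³ = (0.3333)³ = 0.03704.
B₂ ≈ 3.096×10⁻⁶ T.

B ≈ 3.10×10⁻⁶ T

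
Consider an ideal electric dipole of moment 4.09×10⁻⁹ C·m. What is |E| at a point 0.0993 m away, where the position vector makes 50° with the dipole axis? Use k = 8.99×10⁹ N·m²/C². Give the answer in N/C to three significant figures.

At angle θ the dipole field magnitude is E = (kp/r³)·√(1 + 3cos²θ).
kp/r³ = (8.99×10⁹)(4.09×10⁻⁹) / (0.0993)³ = 3.755×10⁴ N/C.
√(1 + 3cos²50°) = √(1 + 3·0.4132) = √2.2395 ≈ 1.4965.
E ≈ 3.755×10⁴ × 1.497 = 5.620×10⁴ N/C.

E ≈ 5.62×10⁴ N/C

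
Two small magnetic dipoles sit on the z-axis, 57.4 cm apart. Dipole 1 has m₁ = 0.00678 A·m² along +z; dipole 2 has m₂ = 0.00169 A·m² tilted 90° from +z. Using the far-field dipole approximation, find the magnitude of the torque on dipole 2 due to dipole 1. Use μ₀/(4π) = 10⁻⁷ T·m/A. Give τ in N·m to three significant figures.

Dipole B is on the axis of dipole A, so B₁ there is axial: B₁ = (μ₀/4π)·2m₁/r³ along +z.
B₁ = 2(10⁻⁷)(0.00678)/(0.574)³ = 7.170×10⁻⁹ T.
τ = m₂ B₁ sinθ.
τ = (0.00169)(7.170×10⁻⁹)·sin90° = 1.212×10⁻¹¹ N·m.

τ ≈ 1.21×10⁻¹¹ N·m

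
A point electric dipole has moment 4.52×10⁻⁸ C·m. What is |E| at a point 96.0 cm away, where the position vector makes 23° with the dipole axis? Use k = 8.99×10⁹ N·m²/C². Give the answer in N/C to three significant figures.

At angle θ the dipole field magnitude is E = (kp/r³)·√(1 + 3cos²θ).
kp/r³ = (8.99×10⁹)(4.52×10⁻⁸) / (0.960)³ = 459.3 N/C.
√(1 + 3cos²23°) = √(1 + 3·0.8473) = √3.5420 ≈ 1.8820.
E ≈ 459.3 × 1.882 = 864.4 N/C.

E ≈ 864 N/C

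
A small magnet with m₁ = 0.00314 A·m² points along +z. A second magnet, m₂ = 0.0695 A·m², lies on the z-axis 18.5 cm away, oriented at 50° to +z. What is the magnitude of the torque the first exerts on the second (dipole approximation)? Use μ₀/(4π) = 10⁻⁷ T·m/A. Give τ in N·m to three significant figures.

Dipole B is on the axis of dipole A, so B₁ there is axial: B₁ = (μ₀/4π)·2m₁/r³ along +z.
B₁ = 2(10⁻⁷)(0.00314)/(0.185)³ = 9.918×10⁻⁸ T.
τ = m₂ B₁ sinθ.
τ = (0.0695)(9.918×10⁻⁸)·sin50° = 5.281×10⁻⁹ N·m.

τ ≈ 5.28×10⁻⁹ N·m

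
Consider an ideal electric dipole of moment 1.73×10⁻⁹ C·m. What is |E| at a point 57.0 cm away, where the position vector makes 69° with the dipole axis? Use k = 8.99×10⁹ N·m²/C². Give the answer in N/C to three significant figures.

E ≈ 98.8 N/C

At angle θ the dipole field magnitude is E = (kp/r³)·√(1 + 3cos²θ).
kp/r³ = (8.99×10⁹)(1.73×10⁻⁹) / (0.570)³ = 83.98 N/C.
√(1 + 3cos²69°) = √(1 + 3·0.1284) = √1.3853 ≈ 1.1770.
E ≈ 83.98 × 1.177 = 98.84 N/C.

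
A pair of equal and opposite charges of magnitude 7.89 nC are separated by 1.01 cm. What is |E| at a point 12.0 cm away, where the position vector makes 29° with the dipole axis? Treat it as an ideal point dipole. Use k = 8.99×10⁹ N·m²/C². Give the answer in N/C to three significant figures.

Dipole moment p = qd = (7.89×10⁻⁹ C)(0.0101 m) = 7.969×10⁻¹¹ C·m.
At angle θ the dipole field magnitude is E = (kp/r³)·√(1 + 3cos²θ).
kp/r³ = (8.99×10⁹)(7.969×10⁻¹¹) / (0.120)³ = 414.6 N/C.
√(1 + 3cos²29°) = √(1 + 3·0.7650) = √3.2949 ≈ 1.8152.
E ≈ 414.6 × 1.815 = 752.6 N/C.

E ≈ 753 N/C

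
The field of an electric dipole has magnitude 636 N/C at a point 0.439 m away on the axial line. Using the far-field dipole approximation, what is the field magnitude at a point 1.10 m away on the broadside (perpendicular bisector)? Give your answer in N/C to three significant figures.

E ≈ 20.2 N/C

Dipole fields scale as 1/r³ in the far field.
The axial field is twice the equatorial field at the same r, so the geometry factor is 1/2.
E₂ = E₁ · (1/2) · (r₁/r₂)³ = 636 · 0.5 · (0.439/1.10)³.
(r₁/r₂)³ = (0.3991)³ = 0.06356.
E₂ ≈ 20.21 N/C.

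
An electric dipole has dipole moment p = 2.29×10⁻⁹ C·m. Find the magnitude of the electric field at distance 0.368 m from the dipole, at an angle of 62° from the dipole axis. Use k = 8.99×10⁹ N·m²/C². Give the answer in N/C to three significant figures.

At angle θ the dipole field magnitude is E = (kp/r³)·√(1 + 3cos²θ).
kp/r³ = (8.99×10⁹)(2.29×10⁻⁹) / (0.368)³ = 413.1 N/C.
√(1 + 3cos²62°) = √(1 + 3·0.2204) = √1.6612 ≈ 1.2889.
E ≈ 413.1 × 1.289 = 532.4 N/C.

E ≈ 532 N/C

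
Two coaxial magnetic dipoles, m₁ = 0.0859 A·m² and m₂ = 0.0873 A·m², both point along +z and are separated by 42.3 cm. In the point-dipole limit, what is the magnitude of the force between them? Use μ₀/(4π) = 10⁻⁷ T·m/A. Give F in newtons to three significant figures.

F ≈ 1.41×10⁻⁷ N

On-axis B of dipole 1: B = (μ₀/4π)·2m₁/r³. Force on dipole 2: F = m₂·dB/dr.
dB/dr = −(μ₀/4π)·6m₁/r⁴, so |F| = (μ₀/4π)·6m₁m₂/r⁴.
F = 6(10⁻⁷)(0.0859)(0.0873)/(0.423)⁴ = 1.405×10⁻⁷ N.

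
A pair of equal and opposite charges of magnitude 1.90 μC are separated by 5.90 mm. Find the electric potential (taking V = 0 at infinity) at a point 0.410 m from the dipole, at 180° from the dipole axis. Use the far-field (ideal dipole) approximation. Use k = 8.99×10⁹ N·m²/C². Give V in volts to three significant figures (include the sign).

V ≈ -600 V

Dipole moment p = qd = (1.90×10⁻⁶ C)(0.00590 m) = 1.121×10⁻⁸ C·m.
The dipole potential is V = kp cosθ / r².
V = (8.99×10⁹)(1.121×10⁻⁸)·cos180° / (0.410)² = -599.5 V.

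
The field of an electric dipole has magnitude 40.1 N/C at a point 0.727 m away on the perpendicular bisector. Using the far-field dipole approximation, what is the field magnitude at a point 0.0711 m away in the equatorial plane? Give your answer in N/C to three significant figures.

E ≈ 4.29×10⁴ N/C

Dipole fields scale as 1/r³ in the far field; the geometry is the same at both points.
E₂ = E₁ · (r₁/r₂)³ = 40.1 · (0.727/0.0711)³.
(r₁/r₂)³ = (10.23)³ = 1069.
E₂ ≈ 4.287×10⁴ N/C.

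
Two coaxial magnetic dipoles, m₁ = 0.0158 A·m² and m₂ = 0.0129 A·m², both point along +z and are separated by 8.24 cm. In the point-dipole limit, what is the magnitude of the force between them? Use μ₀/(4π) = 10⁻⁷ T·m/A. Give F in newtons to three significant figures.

F ≈ 2.65×10⁻⁶ N

On-axis B of dipole 1: B = (μ₀/4π)·2m₁/r³. Force on dipole 2: F = m₂·dB/dr.
dB/dr = −(μ₀/4π)·6m₁/r⁴, so |F| = (μ₀/4π)·6m₁m₂/r⁴.
F = 6(10⁻⁷)(0.0158)(0.0129)/(0.0824)⁴ = 2.653×10⁻⁶ N.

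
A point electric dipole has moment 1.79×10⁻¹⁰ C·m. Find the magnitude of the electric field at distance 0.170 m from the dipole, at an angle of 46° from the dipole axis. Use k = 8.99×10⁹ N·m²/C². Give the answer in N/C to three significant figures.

E ≈ 512 N/C

At angle θ the dipole field magnitude is E = (kp/r³)·√(1 + 3cos²θ).
kp/r³ = (8.99×10⁹)(1.79×10⁻¹⁰) / (0.170)³ = 327.5 N/C.
√(1 + 3cos²46°) = √(1 + 3·0.4826) = √2.4477 ≈ 1.5645.
E ≈ 327.5 × 1.564 = 512.4 N/C.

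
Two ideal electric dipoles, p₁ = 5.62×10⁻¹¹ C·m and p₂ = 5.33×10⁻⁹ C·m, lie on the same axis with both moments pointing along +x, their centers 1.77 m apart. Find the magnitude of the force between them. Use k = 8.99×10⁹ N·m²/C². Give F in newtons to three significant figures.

F ≈ 1.65×10⁻⁹ N

On-axis field of dipole 1 at distance r: E = 2kp₁/r³. Force on dipole 2 is F = p₂·dE/dr (gradient along axis).
dE/dr = −6kp₁/r⁴, so |F| = 6kp₁p₂/r⁴ (attractive for aligned moments).
F = 6(8.99×10⁹)(5.62×10⁻¹¹)(5.33×10⁻⁹)/(1.77)⁴ = 1.646×10⁻⁹ N.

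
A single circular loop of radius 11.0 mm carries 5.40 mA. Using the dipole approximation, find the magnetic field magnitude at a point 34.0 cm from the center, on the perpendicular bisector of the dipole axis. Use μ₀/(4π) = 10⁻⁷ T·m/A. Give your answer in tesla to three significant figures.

B ≈ 5.22×10⁻¹² T

Magnetic moment m = IA = Iπa² = (0.00540)·π·(0.0110)² = 2.053×10⁻⁶ A·m².
In the equatorial plane B = (μ₀/4π)·m/r³ (half the axial value).
B = (10⁻⁷)·(2.053×10⁻⁶) / (0.340)³ = 5.223×10⁻¹² T.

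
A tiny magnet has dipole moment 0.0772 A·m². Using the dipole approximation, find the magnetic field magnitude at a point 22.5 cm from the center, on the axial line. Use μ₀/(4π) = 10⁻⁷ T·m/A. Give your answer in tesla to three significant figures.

B ≈ 1.36×10⁻⁶ T

On axis B = (μ₀/4π)·2m/r³.
B = 2·(10⁻⁷)·(0.0772) / (0.225)³ = 1.356×10⁻⁶ T.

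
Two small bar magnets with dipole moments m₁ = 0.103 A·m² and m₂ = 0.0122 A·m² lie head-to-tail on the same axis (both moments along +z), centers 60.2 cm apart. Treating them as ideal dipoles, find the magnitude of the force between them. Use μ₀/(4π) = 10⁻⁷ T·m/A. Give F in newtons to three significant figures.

F ≈ 5.74×10⁻⁹ N

On-axis B of dipole 1: B = (μ₀/4π)·2m₁/r³. Force on dipole 2: F = m₂·dB/dr.
dB/dr = −(μ₀/4π)·6m₁/r⁴, so |F| = (μ₀/4π)·6m₁m₂/r⁴.
F = 6(10⁻⁷)(0.103)(0.0122)/(0.602)⁴ = 5.741×10⁻⁹ N.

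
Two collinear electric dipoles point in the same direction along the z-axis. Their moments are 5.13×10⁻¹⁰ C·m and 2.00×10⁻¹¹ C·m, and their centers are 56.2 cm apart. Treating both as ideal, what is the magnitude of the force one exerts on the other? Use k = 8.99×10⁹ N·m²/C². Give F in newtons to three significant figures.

F ≈ 5.55×10⁻⁹ N

On-axis field of dipole 1 at distance r: E = 2kp₁/r³. Force on dipole 2 is F = p₂·dE/dr (gradient along axis).
dE/dr = −6kp₁/r⁴, so |F| = 6kp₁p₂/r⁴ (attractive for aligned moments).
F = 6(8.99×10⁹)(5.13×10⁻¹⁰)(2.00×10⁻¹¹)/(0.562)⁴ = 5.548×10⁻⁹ N.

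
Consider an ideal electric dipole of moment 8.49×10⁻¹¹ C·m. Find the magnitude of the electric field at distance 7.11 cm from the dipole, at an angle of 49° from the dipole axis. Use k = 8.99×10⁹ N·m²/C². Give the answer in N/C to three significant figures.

E ≈ 3210 N/C

At angle θ the dipole field magnitude is E = (kp/r³)·√(1 + 3cos²θ).
kp/r³ = (8.99×10⁹)(8.49×10⁻¹¹) / (0.0711)³ = 2124 N/C.
√(1 + 3cos²49°) = √(1 + 3·0.4304) = √2.2912 ≈ 1.5137.
E ≈ 2124 × 1.514 = 3214 N/C.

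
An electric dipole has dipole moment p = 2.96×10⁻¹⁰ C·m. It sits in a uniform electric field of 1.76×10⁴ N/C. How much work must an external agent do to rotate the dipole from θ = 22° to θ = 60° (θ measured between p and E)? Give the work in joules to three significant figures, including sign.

W ≈ 2.23×10⁻⁶ J

W_ext = ΔU = U(θ₂) − U(θ₁) = −pE cosθ₂ − (−pE cosθ₁) = pE(cosθ₁ − cosθ₂).
W = (2.96×10⁻¹⁰)(1.76×10⁴)·(cos22° − cos60°) = (5.210×10⁻⁶)·(+0.4272) = 2.225×10⁻⁶ J.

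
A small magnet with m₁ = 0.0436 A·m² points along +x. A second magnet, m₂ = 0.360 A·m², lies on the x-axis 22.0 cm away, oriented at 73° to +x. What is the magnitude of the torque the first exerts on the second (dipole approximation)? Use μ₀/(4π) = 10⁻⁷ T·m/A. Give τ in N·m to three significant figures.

Dipole B is on the axis of dipole A, so B₁ there is axial: B₁ = (μ₀/4π)·2m₁/r³ along +x.
B₁ = 2(10⁻⁷)(0.0436)/(0.220)³ = 8.189×10⁻⁷ T.
τ = m₂ B₁ sinθ.
τ = (0.360)(8.189×10⁻⁷)·sin73° = 2.819×10⁻⁷ N·m.

τ ≈ 2.82×10⁻⁷ N·m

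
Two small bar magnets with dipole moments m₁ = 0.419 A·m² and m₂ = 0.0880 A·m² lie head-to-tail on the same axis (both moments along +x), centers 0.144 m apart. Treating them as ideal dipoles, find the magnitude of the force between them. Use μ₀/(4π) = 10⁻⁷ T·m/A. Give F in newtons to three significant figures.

On-axis B of dipole 1: B = (μ₀/4π)·2m₁/r³. Force on dipole 2: F = m₂·dB/dr.
dB/dr = −(μ₀/4π)·6m₁/r⁴, so |F| = (μ₀/4π)·6m₁m₂/r⁴.
F = 6(10⁻⁷)(0.419)(0.0880)/(0.144)⁴ = 5.145×10⁻⁵ N.

F ≈ 5.15×10⁻⁵ N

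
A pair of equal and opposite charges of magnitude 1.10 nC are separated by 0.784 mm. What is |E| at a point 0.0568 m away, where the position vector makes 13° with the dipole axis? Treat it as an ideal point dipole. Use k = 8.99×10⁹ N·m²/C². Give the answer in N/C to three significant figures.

Dipole moment p = qd = (1.10×10⁻⁹ C)(7.84×10⁻⁴ m) = 8.624×10⁻¹³ C·m.
At angle θ the dipole field magnitude is E = (kp/r³)·√(1 + 3cos²θ).
kp/r³ = (8.99×10⁹)(8.624×10⁻¹³) / (0.0568)³ = 42.31 N/C.
√(1 + 3cos²13°) = √(1 + 3·0.9494) = √3.8482 ≈ 1.9617.
E ≈ 42.31 × 1.962 = 82.99 N/C.

E ≈ 83.0 N/C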